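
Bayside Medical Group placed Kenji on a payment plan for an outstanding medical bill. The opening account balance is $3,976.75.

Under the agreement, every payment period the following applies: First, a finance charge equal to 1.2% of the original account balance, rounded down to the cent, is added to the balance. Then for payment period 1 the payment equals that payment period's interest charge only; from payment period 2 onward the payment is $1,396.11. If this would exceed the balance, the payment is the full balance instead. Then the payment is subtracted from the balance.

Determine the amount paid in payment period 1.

$47.72

# | Opening | Interest | Payment | End bal
1 | $3,976.75 | $47.72 | $47.72 | $3,976.75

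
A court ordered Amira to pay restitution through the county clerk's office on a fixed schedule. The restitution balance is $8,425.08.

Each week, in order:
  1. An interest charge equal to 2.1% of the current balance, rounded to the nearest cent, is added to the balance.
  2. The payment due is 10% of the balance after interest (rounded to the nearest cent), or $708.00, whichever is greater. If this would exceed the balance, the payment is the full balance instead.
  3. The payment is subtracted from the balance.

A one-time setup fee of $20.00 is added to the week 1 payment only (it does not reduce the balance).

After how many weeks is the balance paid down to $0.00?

# | Opening | Interest | Payment | Fee | End bal
1 | $8,425.08 | $176.93 | $860.20 | $20.00 | $7,741.81
2 | $7,741.81 | $162.58 | $790.44 | — | $7,113.95
3 | $7,113.95 | $149.39 | $726.33 | — | $6,537.01
4 | $6,537.01 | $137.28 | $708.00 | — | $5,966.29
5 | $5,966.29 | $125.29 | $708.00 | — | $5,383.58
6 | $5,383.58 | $113.06 | $708.00 | — | $4,788.64
7 | $4,788.64 | $100.56 | $708.00 | — | $4,181.20
8 | $4,181.20 | $87.81 | $708.00 | — | $3,561.01
9 | $3,561.01 | $74.78 | $708.00 | — | $2,927.79
10 | $2,927.79 | $61.48 | $708.00 | — | $2,281.27
11 | $2,281.27 | $47.91 | $708.00 | — | $1,621.18
12 | $1,621.18 | $34.04 | $708.00 | — | $947.22
13 | $947.22 | $19.89 | $708.00 | — | $259.11
14 | $259.11 | $5.44 | $264.55 | — | $0.00
Balance reaches $0.00 in week 14.

14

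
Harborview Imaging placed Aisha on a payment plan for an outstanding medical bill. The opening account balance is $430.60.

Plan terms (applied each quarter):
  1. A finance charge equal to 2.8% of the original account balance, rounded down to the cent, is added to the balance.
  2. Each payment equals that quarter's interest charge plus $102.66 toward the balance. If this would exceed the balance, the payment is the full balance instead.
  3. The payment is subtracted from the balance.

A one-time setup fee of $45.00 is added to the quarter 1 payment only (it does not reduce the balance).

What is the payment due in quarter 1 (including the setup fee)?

Quarter 1: $430.60 +$12.05 interest = $442.65; pay $114.71 (+ $45.00 fee) → $327.94

$159.71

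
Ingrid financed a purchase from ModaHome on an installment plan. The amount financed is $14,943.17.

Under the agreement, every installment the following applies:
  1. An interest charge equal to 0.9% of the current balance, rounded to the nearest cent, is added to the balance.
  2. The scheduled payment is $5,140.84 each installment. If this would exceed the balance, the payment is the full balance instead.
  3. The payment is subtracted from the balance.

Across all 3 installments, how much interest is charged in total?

Installment 1: $14,943.17 +$134.49 interest = $15,077.66; pay $5,140.84 → $9,936.82
Installment 2: $9,936.82 +$89.43 interest = $10,026.25; pay $5,140.84 → $4,885.41
Installment 3: $4,885.41 +$43.97 interest = $4,929.38; pay $4,929.38 → $0.00
Total interest: $134.49 + $89.43 + $43.97 = $267.89

$267.89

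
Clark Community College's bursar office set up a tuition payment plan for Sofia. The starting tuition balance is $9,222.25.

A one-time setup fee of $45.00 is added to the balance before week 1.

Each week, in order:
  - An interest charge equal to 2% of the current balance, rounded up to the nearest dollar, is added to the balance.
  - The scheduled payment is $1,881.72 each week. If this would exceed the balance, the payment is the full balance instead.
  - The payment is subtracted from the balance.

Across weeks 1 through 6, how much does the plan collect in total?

$9,859.25

# | Opening | Interest | Payment | End bal
1 | $9,267.25 | $186.00 | $1,881.72 | $7,571.53
2 | $7,571.53 | $152.00 | $1,881.72 | $5,841.81
3 | $5,841.81 | $117.00 | $1,881.72 | $4,077.09
4 | $4,077.09 | $82.00 | $1,881.72 | $2,277.37
5 | $2,277.37 | $46.00 | $1,881.72 | $441.65
6 | $441.65 | $9.00 | $450.65 | $0.00
Total paid: $9,859.25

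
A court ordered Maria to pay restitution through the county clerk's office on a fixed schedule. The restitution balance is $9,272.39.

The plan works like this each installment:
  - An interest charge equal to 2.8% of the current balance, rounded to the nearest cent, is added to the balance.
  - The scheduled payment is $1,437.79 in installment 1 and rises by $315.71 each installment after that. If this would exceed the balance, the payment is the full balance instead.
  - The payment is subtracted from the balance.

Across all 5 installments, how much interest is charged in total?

$869.25

Installment 1: $9,272.39 +$259.63 interest = $9,532.02; pay $1,437.79 → $8,094.23
Installment 2: $8,094.23 +$226.64 interest = $8,320.87; pay $1,753.50 → $6,567.37
Installment 3: $6,567.37 +$183.89 interest = $6,751.26; pay $2,069.21 → $4,682.05
Installment 4: $4,682.05 +$131.10 interest = $4,813.15; pay $2,384.92 → $2,428.23
Installment 5: $2,428.23 +$67.99 interest = $2,496.22; pay $2,496.22 → $0.00
Total interest: $259.63 + $226.64 + $183.89 + $131.10 + $67.99 = $869.25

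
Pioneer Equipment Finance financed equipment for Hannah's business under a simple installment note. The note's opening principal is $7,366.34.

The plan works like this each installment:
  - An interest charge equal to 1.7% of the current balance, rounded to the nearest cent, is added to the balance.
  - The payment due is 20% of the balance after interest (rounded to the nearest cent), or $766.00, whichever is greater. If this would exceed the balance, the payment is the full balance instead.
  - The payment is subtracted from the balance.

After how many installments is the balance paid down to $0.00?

9

Installment 1: opening $7,366.34; interest $125.23 → $7,491.57; payment $1,498.31; balance $5,993.26
Installment 2: opening $5,993.26; interest $101.89 → $6,095.15; payment $1,219.03; balance $4,876.12
Installment 3: opening $4,876.12; interest $82.89 → $4,959.01; payment $991.80; balance $3,967.21
Installment 4: opening $3,967.21; interest $67.44 → $4,034.65; payment $806.93; balance $3,227.72
Installment 5: opening $3,227.72; interest $54.87 → $3,282.59; payment $766.00; balance $2,516.59
Installment 6: opening $2,516.59; interest $42.78 → $2,559.37; payment $766.00; balance $1,793.37
Installment 7: opening $1,793.37; interest $30.49 → $1,823.86; payment $766.00; balance $1,057.86
Installment 8: opening $1,057.86; interest $17.98 → $1,075.84; payment $766.00; balance $309.84
Installment 9: opening $309.84; interest $5.27 → $315.11; payment $315.11; balance $0.00
Balance reaches $0.00 in installment 9.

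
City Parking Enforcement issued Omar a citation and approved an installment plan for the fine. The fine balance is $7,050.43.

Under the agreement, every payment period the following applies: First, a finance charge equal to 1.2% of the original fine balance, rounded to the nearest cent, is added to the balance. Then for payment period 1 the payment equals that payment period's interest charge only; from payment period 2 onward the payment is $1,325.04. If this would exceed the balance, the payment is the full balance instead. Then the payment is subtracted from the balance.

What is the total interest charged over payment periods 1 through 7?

$592.27

Payment period 1: opening $7,050.43; interest $84.61 → $7,135.04; payment $84.61; balance $7,050.43
Payment period 2: opening $7,050.43; interest $84.61 → $7,135.04; payment $1,325.04; balance $5,810.00
Payment period 3: opening $5,810.00; interest $84.61 → $5,894.61; payment $1,325.04; balance $4,569.57
Payment period 4: opening $4,569.57; interest $84.61 → $4,654.18; payment $1,325.04; balance $3,329.14
Payment period 5: opening $3,329.14; interest $84.61 → $3,413.75; payment $1,325.04; balance $2,088.71
Payment period 6: opening $2,088.71; interest $84.61 → $2,173.32; payment $1,325.04; balance $848.28
Payment period 7: opening $848.28; interest $84.61 → $932.89; payment $932.89; balance $0.00
Total interest: $84.61 + $84.61 + $84.61 + $84.61 + $84.61 + $84.61 + $84.61 = $592.27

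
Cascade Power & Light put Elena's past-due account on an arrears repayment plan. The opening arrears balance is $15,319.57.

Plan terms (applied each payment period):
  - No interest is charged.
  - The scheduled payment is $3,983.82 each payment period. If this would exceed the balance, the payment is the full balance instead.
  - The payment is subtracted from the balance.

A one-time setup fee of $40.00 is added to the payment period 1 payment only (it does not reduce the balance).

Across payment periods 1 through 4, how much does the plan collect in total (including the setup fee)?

$15,359.57

Payment period 1: $15,319.57 − $3,983.82 (+ $40.00 fee) → $11,335.75
Payment period 2: $11,335.75 − $3,983.82 → $7,351.93
Payment period 3: $7,351.93 − $3,983.82 → $3,368.11
Payment period 4: $3,368.11 − $3,368.11 → $0.00
Total paid: $15,359.57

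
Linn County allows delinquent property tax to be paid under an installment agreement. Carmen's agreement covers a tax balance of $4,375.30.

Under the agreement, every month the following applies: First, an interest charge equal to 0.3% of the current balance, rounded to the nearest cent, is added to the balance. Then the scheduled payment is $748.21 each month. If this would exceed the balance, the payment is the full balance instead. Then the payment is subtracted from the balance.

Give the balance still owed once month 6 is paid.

$0.00

Month 1: opening $4,375.30; interest $13.13 → $4,388.43; payment $748.21; balance $3,640.22
Month 2: opening $3,640.22; interest $10.92 → $3,651.14; payment $748.21; balance $2,902.93
Month 3: opening $2,902.93; interest $8.71 → $2,911.64; payment $748.21; balance $2,163.43
Month 4: opening $2,163.43; interest $6.49 → $2,169.92; payment $748.21; balance $1,421.71
Month 5: opening $1,421.71; interest $4.27 → $1,425.98; payment $748.21; balance $677.77
Month 6: opening $677.77; interest $2.03 → $679.80; payment $679.80; balance $0.00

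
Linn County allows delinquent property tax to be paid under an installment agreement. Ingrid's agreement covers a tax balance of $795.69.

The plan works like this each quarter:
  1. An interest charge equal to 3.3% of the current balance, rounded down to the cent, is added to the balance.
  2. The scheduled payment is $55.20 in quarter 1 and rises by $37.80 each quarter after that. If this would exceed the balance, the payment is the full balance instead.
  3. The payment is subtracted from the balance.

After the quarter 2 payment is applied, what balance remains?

Quarter 1: opening $795.69; interest $26.25 → $821.94; payment $55.20; balance $766.74
Quarter 2: opening $766.74; interest $25.30 → $792.04; payment $93.00; balance $699.04

$699.04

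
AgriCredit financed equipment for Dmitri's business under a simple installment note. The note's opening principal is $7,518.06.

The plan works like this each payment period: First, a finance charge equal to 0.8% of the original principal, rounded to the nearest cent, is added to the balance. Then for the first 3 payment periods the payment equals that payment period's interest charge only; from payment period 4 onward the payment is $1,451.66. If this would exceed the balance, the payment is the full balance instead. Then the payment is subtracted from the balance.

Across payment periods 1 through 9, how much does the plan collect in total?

$8,059.32

Payment period 1: opening $7,518.06; interest $60.14 → $7,578.20; payment $60.14; balance $7,518.06
Payment period 2: opening $7,518.06; interest $60.14 → $7,578.20; payment $60.14; balance $7,518.06
Payment period 3: opening $7,518.06; interest $60.14 → $7,578.20; payment $60.14; balance $7,518.06
Payment period 4: opening $7,518.06; interest $60.14 → $7,578.20; payment $1,451.66; balance $6,126.54
Payment period 5: opening $6,126.54; interest $60.14 → $6,186.68; payment $1,451.66; balance $4,735.02
Payment period 6: opening $4,735.02; interest $60.14 → $4,795.16; payment $1,451.66; balance $3,343.50
Payment period 7: opening $3,343.50; interest $60.14 → $3,403.64; payment $1,451.66; balance $1,951.98
Payment period 8: opening $1,951.98; interest $60.14 → $2,012.12; payment $1,451.66; balance $560.46
Payment period 9: opening $560.46; interest $60.14 → $620.60; payment $620.60; balance $0.00
Total paid: $8,059.32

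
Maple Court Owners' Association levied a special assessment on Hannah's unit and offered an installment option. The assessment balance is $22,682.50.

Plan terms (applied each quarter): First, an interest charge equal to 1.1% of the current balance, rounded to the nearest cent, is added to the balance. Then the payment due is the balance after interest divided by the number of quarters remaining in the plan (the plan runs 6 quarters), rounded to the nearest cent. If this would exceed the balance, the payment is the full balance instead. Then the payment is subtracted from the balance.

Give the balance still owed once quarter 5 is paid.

Quarter 1: $22,682.50 +$249.51 interest = $22,932.01; pay $3,822.00 → $19,110.01
Quarter 2: $19,110.01 +$210.21 interest = $19,320.22; pay $3,864.04 → $15,456.18
Quarter 3: $15,456.18 +$170.02 interest = $15,626.20; pay $3,906.55 → $11,719.65
Quarter 4: $11,719.65 +$128.92 interest = $11,848.57; pay $3,949.52 → $7,899.05
Quarter 5: $7,899.05 +$86.89 interest = $7,985.94; pay $3,992.97 → $3,992.97

$3,992.97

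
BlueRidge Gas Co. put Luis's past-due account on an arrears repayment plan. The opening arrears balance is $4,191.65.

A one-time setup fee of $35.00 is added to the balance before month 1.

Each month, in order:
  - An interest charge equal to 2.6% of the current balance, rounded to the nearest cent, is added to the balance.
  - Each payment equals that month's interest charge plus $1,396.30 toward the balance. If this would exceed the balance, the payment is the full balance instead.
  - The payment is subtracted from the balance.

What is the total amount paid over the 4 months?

Month 1: $4,226.65 +$109.89 interest = $4,336.54; pay $1,506.19 → $2,830.35
Month 2: $2,830.35 +$73.59 interest = $2,903.94; pay $1,469.89 → $1,434.05
Month 3: $1,434.05 +$37.29 interest = $1,471.34; pay $1,433.59 → $37.75
Month 4: $37.75 +$0.98 interest = $38.73; pay $38.73 → $0.00
Total paid: $4,448.40

$4,448.40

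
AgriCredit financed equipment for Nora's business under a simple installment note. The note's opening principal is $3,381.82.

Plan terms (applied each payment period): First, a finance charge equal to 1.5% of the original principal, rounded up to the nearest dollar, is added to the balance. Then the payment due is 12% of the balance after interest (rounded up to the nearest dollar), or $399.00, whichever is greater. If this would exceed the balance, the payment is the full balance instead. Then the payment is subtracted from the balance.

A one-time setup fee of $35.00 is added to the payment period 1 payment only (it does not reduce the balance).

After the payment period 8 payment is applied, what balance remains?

$584.82

# | Opening | Interest | Payment | Fee | End bal
1 | $3,381.82 | $51.00 | $412.00 | $35.00 | $3,020.82
2 | $3,020.82 | $51.00 | $399.00 | — | $2,672.82
3 | $2,672.82 | $51.00 | $399.00 | — | $2,324.82
4 | $2,324.82 | $51.00 | $399.00 | — | $1,976.82
5 | $1,976.82 | $51.00 | $399.00 | — | $1,628.82
6 | $1,628.82 | $51.00 | $399.00 | — | $1,280.82
7 | $1,280.82 | $51.00 | $399.00 | — | $932.82
8 | $932.82 | $51.00 | $399.00 | — | $584.82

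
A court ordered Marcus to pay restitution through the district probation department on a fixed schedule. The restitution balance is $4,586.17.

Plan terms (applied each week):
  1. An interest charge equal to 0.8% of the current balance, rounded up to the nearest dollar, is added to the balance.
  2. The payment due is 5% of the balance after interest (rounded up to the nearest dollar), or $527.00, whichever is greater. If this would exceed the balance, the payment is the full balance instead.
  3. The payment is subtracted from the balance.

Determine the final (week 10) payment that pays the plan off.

# | Opening | Interest | Payment | End bal
1 | $4,586.17 | $37.00 | $527.00 | $4,096.17
2 | $4,096.17 | $33.00 | $527.00 | $3,602.17
3 | $3,602.17 | $29.00 | $527.00 | $3,104.17
4 | $3,104.17 | $25.00 | $527.00 | $2,602.17
5 | $2,602.17 | $21.00 | $527.00 | $2,096.17
6 | $2,096.17 | $17.00 | $527.00 | $1,586.17
7 | $1,586.17 | $13.00 | $527.00 | $1,072.17
8 | $1,072.17 | $9.00 | $527.00 | $554.17
9 | $554.17 | $5.00 | $527.00 | $32.17
10 | $32.17 | $1.00 | $33.17 | $0.00

$33.17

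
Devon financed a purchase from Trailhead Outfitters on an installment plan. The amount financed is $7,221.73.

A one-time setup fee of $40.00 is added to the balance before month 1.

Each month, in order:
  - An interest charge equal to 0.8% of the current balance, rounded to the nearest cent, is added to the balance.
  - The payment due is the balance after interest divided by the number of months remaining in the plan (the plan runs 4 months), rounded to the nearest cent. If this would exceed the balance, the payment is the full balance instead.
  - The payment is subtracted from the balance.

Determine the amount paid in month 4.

$1,874.22

Month 1: opening $7,261.73; interest $58.09 → $7,319.82; payment $1,829.96; balance $5,489.86
Month 2: opening $5,489.86; interest $43.92 → $5,533.78; payment $1,844.59; balance $3,689.19
Month 3: opening $3,689.19; interest $29.51 → $3,718.70; payment $1,859.35; balance $1,859.35
Month 4: opening $1,859.35; interest $14.87 → $1,874.22; payment $1,874.22; balance $0.00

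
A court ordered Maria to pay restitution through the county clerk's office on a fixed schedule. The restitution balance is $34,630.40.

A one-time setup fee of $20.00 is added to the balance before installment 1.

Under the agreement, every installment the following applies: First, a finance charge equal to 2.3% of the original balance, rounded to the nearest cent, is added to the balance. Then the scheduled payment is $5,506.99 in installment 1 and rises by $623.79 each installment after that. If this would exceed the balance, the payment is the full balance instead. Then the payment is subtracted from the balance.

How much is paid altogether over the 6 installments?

$39,429.40

Installment 1: $34,650.40 +$796.50 interest = $35,446.90; pay $5,506.99 → $29,939.91
Installment 2: $29,939.91 +$796.50 interest = $30,736.41; pay $6,130.78 → $24,605.63
Installment 3: $24,605.63 +$796.50 interest = $25,402.13; pay $6,754.57 → $18,647.56
Installment 4: $18,647.56 +$796.50 interest = $19,444.06; pay $7,378.36 → $12,065.70
Installment 5: $12,065.70 +$796.50 interest = $12,862.20; pay $8,002.15 → $4,860.05
Installment 6: $4,860.05 +$796.50 interest = $5,656.55; pay $5,656.55 → $0.00
Total paid: $39,429.40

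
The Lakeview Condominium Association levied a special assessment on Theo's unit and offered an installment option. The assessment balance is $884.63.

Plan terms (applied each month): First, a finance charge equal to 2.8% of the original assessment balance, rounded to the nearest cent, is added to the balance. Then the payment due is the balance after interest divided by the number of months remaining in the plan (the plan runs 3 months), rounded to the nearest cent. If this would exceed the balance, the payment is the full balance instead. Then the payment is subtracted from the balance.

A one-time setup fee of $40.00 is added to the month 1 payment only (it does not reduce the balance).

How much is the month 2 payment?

$315.52

Month 1: $884.63 +$24.77 interest = $909.40; pay $303.13 (+ $40.00 fee) → $606.27
Month 2: $606.27 +$24.77 interest = $631.04; pay $315.52 → $315.52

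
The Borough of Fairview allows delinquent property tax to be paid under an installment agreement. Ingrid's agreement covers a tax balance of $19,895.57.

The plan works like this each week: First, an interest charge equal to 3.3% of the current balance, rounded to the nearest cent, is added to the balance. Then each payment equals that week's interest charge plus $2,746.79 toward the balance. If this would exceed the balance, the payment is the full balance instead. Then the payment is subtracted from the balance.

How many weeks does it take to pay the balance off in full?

# | Opening | Interest | Payment | End bal
1 | $19,895.57 | $656.55 | $3,403.34 | $17,148.78
2 | $17,148.78 | $565.91 | $3,312.70 | $14,401.99
3 | $14,401.99 | $475.27 | $3,222.06 | $11,655.20
4 | $11,655.20 | $384.62 | $3,131.41 | $8,908.41
5 | $8,908.41 | $293.98 | $3,040.77 | $6,161.62
6 | $6,161.62 | $203.33 | $2,950.12 | $3,414.83
7 | $3,414.83 | $112.69 | $2,859.48 | $668.04
8 | $668.04 | $22.05 | $690.09 | $0.00
Balance reaches $0.00 in week 8.

8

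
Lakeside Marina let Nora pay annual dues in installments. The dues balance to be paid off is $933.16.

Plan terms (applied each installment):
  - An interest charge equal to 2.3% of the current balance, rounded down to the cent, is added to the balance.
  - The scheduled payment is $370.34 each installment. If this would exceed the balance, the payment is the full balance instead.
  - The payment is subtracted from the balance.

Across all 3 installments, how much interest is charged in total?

Installment 1: $933.16 +$21.46 interest = $954.62; pay $370.34 → $584.28
Installment 2: $584.28 +$13.43 interest = $597.71; pay $370.34 → $227.37
Installment 3: $227.37 +$5.22 interest = $232.59; pay $232.59 → $0.00
Total interest: $21.46 + $13.43 + $5.22 = $40.11

$40.11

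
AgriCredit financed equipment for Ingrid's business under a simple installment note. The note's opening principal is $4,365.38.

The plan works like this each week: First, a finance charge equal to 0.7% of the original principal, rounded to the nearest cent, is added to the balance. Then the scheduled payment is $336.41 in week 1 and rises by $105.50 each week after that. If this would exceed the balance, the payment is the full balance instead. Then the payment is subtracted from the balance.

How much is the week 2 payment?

Week 1: opening $4,365.38; interest $30.56 → $4,395.94; payment $336.41; balance $4,059.53
Week 2: opening $4,059.53; interest $30.56 → $4,090.09; payment $441.91; balance $3,648.18

$441.91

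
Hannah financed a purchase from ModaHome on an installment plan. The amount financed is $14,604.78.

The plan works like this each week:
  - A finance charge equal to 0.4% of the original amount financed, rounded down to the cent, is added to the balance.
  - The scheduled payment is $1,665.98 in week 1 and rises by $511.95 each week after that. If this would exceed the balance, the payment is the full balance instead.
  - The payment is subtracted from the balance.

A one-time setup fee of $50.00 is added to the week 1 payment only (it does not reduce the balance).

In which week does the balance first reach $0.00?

# | Opening | Interest | Payment | Fee | End bal
1 | $14,604.78 | $58.41 | $1,665.98 | $50.00 | $12,997.21
2 | $12,997.21 | $58.41 | $2,177.93 | — | $10,877.69
3 | $10,877.69 | $58.41 | $2,689.88 | — | $8,246.22
4 | $8,246.22 | $58.41 | $3,201.83 | — | $5,102.80
5 | $5,102.80 | $58.41 | $3,713.78 | — | $1,447.43
6 | $1,447.43 | $58.41 | $1,505.84 | — | $0.00
Balance reaches $0.00 in week 6.

6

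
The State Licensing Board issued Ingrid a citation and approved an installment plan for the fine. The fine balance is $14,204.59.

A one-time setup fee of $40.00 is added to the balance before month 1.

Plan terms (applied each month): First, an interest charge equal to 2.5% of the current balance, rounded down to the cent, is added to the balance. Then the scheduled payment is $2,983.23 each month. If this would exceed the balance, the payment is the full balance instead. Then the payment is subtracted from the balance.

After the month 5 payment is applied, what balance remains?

$435.58

Month 1: $14,244.59 +$356.11 interest = $14,600.70; pay $2,983.23 → $11,617.47
Month 2: $11,617.47 +$290.43 interest = $11,907.90; pay $2,983.23 → $8,924.67
Month 3: $8,924.67 +$223.11 interest = $9,147.78; pay $2,983.23 → $6,164.55
Month 4: $6,164.55 +$154.11 interest = $6,318.66; pay $2,983.23 → $3,335.43
Month 5: $3,335.43 +$83.38 interest = $3,418.81; pay $2,983.23 → $435.58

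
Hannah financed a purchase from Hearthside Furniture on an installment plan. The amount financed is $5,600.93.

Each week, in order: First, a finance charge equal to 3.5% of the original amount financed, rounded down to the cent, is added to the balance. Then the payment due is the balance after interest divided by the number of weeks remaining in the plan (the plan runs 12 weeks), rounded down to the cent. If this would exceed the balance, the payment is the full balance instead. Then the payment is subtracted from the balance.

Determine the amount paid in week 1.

$483.08

Week 1: opening $5,600.93; interest $196.03 → $5,796.96; payment $483.08; balance $5,313.88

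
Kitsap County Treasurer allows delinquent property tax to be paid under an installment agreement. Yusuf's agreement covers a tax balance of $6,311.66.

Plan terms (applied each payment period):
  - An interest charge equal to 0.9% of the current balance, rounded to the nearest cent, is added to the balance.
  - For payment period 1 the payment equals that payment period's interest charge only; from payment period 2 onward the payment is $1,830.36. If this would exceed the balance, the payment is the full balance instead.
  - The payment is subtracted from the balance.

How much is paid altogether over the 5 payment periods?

$6,499.33

Payment period 1: opening $6,311.66; interest $56.80 → $6,368.46; payment $56.80; balance $6,311.66
Payment period 2: opening $6,311.66; interest $56.80 → $6,368.46; payment $1,830.36; balance $4,538.10
Payment period 3: opening $4,538.10; interest $40.84 → $4,578.94; payment $1,830.36; balance $2,748.58
Payment period 4: opening $2,748.58; interest $24.74 → $2,773.32; payment $1,830.36; balance $942.96
Payment period 5: opening $942.96; interest $8.49 → $951.45; payment $951.45; balance $0.00
Total paid: $6,499.33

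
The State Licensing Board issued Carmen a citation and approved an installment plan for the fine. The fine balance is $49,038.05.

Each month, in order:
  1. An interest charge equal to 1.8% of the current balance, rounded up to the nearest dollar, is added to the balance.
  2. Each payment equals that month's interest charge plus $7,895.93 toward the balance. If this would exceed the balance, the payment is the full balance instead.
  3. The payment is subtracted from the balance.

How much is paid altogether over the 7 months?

$52,236.05

Month 1: opening $49,038.05; interest $883.00 → $49,921.05; payment $8,778.93; balance $41,142.12
Month 2: opening $41,142.12; interest $741.00 → $41,883.12; payment $8,636.93; balance $33,246.19
Month 3: opening $33,246.19; interest $599.00 → $33,845.19; payment $8,494.93; balance $25,350.26
Month 4: opening $25,350.26; interest $457.00 → $25,807.26; payment $8,352.93; balance $17,454.33
Month 5: opening $17,454.33; interest $315.00 → $17,769.33; payment $8,210.93; balance $9,558.40
Month 6: opening $9,558.40; interest $173.00 → $9,731.40; payment $8,068.93; balance $1,662.47
Month 7: opening $1,662.47; interest $30.00 → $1,692.47; payment $1,692.47; balance $0.00
Total paid: $52,236.05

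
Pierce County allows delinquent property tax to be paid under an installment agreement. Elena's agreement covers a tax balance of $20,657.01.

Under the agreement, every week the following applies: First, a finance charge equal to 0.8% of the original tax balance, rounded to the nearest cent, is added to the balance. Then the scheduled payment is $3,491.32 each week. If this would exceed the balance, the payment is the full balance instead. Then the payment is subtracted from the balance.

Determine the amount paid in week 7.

$865.91

# | Opening | Interest | Payment | End bal
1 | $20,657.01 | $165.26 | $3,491.32 | $17,330.95
2 | $17,330.95 | $165.26 | $3,491.32 | $14,004.89
3 | $14,004.89 | $165.26 | $3,491.32 | $10,678.83
4 | $10,678.83 | $165.26 | $3,491.32 | $7,352.77
5 | $7,352.77 | $165.26 | $3,491.32 | $4,026.71
6 | $4,026.71 | $165.26 | $3,491.32 | $700.65
7 | $700.65 | $165.26 | $865.91 | $0.00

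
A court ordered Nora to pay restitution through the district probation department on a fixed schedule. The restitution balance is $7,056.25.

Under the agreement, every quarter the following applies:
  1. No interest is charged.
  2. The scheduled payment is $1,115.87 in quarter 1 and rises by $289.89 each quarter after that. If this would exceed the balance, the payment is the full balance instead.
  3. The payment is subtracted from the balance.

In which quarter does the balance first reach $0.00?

5

Quarter 1: $7,056.25 − $1,115.87 → $5,940.38
Quarter 2: $5,940.38 − $1,405.76 → $4,534.62
Quarter 3: $4,534.62 − $1,695.65 → $2,838.97
Quarter 4: $2,838.97 − $1,985.54 → $853.43
Quarter 5: $853.43 − $853.43 → $0.00
Balance reaches $0.00 in quarter 5.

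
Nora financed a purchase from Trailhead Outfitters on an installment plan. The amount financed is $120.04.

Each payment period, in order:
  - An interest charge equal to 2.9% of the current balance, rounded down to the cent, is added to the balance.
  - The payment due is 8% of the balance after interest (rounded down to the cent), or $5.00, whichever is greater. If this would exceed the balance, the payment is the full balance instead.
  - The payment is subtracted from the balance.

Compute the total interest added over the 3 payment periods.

Payment period 1: opening $120.04; interest $3.48 → $123.52; payment $9.88; balance $113.64
Payment period 2: opening $113.64; interest $3.29 → $116.93; payment $9.35; balance $107.58
Payment period 3: opening $107.58; interest $3.11 → $110.69; payment $8.85; balance $101.84
Total interest: $3.48 + $3.29 + $3.11 = $9.88

$9.88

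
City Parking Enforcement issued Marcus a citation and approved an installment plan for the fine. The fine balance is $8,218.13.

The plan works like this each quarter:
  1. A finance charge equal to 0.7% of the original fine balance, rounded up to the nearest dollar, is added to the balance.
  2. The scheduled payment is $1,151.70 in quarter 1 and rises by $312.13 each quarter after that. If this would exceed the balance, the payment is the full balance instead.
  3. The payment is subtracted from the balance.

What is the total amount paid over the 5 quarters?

$8,508.13

# | Opening | Interest | Payment | End bal
1 | $8,218.13 | $58.00 | $1,151.70 | $7,124.43
2 | $7,124.43 | $58.00 | $1,463.83 | $5,718.60
3 | $5,718.60 | $58.00 | $1,775.96 | $4,000.64
4 | $4,000.64 | $58.00 | $2,088.09 | $1,970.55
5 | $1,970.55 | $58.00 | $2,028.55 | $0.00
Total paid: $8,508.13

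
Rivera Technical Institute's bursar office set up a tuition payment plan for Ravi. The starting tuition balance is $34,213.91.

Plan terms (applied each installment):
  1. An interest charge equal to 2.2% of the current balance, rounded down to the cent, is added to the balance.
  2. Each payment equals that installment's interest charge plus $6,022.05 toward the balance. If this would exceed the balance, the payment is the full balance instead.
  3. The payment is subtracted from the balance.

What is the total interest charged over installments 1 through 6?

$2,528.94

Installment 1: opening $34,213.91; interest $752.70 → $34,966.61; payment $6,774.75; balance $28,191.86
Installment 2: opening $28,191.86; interest $620.22 → $28,812.08; payment $6,642.27; balance $22,169.81
Installment 3: opening $22,169.81; interest $487.73 → $22,657.54; payment $6,509.78; balance $16,147.76
Installment 4: opening $16,147.76; interest $355.25 → $16,503.01; payment $6,377.30; balance $10,125.71
Installment 5: opening $10,125.71; interest $222.76 → $10,348.47; payment $6,244.81; balance $4,103.66
Installment 6: opening $4,103.66; interest $90.28 → $4,193.94; payment $4,193.94; balance $0.00
Total interest: $752.70 + $620.22 + $487.73 + $355.25 + $222.76 + $90.28 = $2,528.94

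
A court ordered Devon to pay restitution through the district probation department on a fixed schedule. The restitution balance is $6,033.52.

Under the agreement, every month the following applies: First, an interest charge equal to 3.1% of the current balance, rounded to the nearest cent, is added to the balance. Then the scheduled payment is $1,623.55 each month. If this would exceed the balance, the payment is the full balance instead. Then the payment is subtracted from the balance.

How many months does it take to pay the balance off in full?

5

Month 1: $6,033.52 +$187.04 interest = $6,220.56; pay $1,623.55 → $4,597.01
Month 2: $4,597.01 +$142.51 interest = $4,739.52; pay $1,623.55 → $3,115.97
Month 3: $3,115.97 +$96.60 interest = $3,212.57; pay $1,623.55 → $1,589.02
Month 4: $1,589.02 +$49.26 interest = $1,638.28; pay $1,623.55 → $14.73
Month 5: $14.73 +$0.46 interest = $15.19; pay $15.19 → $0.00
Balance reaches $0.00 in month 5.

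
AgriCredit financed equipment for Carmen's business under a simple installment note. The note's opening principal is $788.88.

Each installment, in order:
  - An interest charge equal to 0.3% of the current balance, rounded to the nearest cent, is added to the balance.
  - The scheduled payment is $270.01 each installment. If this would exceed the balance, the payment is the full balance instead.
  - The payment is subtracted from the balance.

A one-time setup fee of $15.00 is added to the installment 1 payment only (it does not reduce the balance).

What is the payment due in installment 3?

Installment 1: opening $788.88; interest $2.37 → $791.25; payment $270.01 (+ $15.00 fee); balance $521.24
Installment 2: opening $521.24; interest $1.56 → $522.80; payment $270.01; balance $252.79
Installment 3: opening $252.79; interest $0.76 → $253.55; payment $253.55; balance $0.00

$253.55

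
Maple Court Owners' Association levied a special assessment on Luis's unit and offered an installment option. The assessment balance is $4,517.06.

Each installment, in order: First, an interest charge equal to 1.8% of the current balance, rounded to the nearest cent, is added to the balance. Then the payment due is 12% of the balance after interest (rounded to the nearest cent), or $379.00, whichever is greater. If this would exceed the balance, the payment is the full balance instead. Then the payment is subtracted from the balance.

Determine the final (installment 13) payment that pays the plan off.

$127.74

Installment 1: opening $4,517.06; interest $81.31 → $4,598.37; payment $551.80; balance $4,046.57
Installment 2: opening $4,046.57; interest $72.84 → $4,119.41; payment $494.33; balance $3,625.08
Installment 3: opening $3,625.08; interest $65.25 → $3,690.33; payment $442.84; balance $3,247.49
Installment 4: opening $3,247.49; interest $58.45 → $3,305.94; payment $396.71; balance $2,909.23
Installment 5: opening $2,909.23; interest $52.37 → $2,961.60; payment $379.00; balance $2,582.60
Installment 6: opening $2,582.60; interest $46.49 → $2,629.09; payment $379.00; balance $2,250.09
Installment 7: opening $2,250.09; interest $40.50 → $2,290.59; payment $379.00; balance $1,911.59
Installment 8: opening $1,911.59; interest $34.41 → $1,946.00; payment $379.00; balance $1,567.00
Installment 9: opening $1,567.00; interest $28.21 → $1,595.21; payment $379.00; balance $1,216.21
Installment 10: opening $1,216.21; interest $21.89 → $1,238.10; payment $379.00; balance $859.10
Installment 11: opening $859.10; interest $15.46 → $874.56; payment $379.00; balance $495.56
Installment 12: opening $495.56; interest $8.92 → $504.48; payment $379.00; balance $125.48
Installment 13: opening $125.48; interest $2.26 → $127.74; payment $127.74; balance $0.00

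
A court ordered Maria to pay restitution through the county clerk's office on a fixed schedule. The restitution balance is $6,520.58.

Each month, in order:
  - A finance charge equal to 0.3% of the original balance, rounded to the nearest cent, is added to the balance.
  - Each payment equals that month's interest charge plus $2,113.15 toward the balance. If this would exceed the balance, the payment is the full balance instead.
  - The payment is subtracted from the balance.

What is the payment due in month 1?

Month 1: opening $6,520.58; interest $19.56 → $6,540.14; payment $2,132.71; balance $4,407.43

$2,132.71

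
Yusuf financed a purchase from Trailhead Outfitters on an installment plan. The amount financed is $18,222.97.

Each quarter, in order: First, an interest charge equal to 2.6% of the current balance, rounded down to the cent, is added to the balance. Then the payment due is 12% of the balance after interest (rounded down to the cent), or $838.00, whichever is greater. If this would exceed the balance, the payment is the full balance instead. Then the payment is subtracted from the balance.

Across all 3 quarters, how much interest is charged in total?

Quarter 1: $18,222.97 +$473.79 interest = $18,696.76; pay $2,243.61 → $16,453.15
Quarter 2: $16,453.15 +$427.78 interest = $16,880.93; pay $2,025.71 → $14,855.22
Quarter 3: $14,855.22 +$386.23 interest = $15,241.45; pay $1,828.97 → $13,412.48
Total interest: $473.79 + $427.78 + $386.23 = $1,287.80

$1,287.80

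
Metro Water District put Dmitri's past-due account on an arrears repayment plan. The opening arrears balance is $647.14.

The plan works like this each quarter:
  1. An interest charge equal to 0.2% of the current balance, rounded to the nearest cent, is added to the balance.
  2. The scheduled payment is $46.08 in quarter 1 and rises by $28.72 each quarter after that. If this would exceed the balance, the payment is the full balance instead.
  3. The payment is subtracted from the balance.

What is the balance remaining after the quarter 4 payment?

Quarter 1: opening $647.14; interest $1.29 → $648.43; payment $46.08; balance $602.35
Quarter 2: opening $602.35; interest $1.20 → $603.55; payment $74.80; balance $528.75
Quarter 3: opening $528.75; interest $1.06 → $529.81; payment $103.52; balance $426.29
Quarter 4: opening $426.29; interest $0.85 → $427.14; payment $132.24; balance $294.90

$294.90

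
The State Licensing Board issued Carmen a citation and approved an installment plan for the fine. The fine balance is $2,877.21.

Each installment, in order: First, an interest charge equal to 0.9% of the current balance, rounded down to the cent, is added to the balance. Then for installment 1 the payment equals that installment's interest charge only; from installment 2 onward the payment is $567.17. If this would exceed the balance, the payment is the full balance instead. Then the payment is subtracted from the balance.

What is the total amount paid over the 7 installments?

$2,984.48

Installment 1: $2,877.21 +$25.89 interest = $2,903.10; pay $25.89 → $2,877.21
Installment 2: $2,877.21 +$25.89 interest = $2,903.10; pay $567.17 → $2,335.93
Installment 3: $2,335.93 +$21.02 interest = $2,356.95; pay $567.17 → $1,789.78
Installment 4: $1,789.78 +$16.10 interest = $1,805.88; pay $567.17 → $1,238.71
Installment 5: $1,238.71 +$11.14 interest = $1,249.85; pay $567.17 → $682.68
Installment 6: $682.68 +$6.14 interest = $688.82; pay $567.17 → $121.65
Installment 7: $121.65 +$1.09 interest = $122.74; pay $122.74 → $0.00
Total paid: $2,984.48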